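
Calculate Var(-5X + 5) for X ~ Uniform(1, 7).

For X ~ Uniform(1, 7):
Var(X) = 3
Var(-5X + 5) = (-5)² × Var(X) = 25 × 3 = 75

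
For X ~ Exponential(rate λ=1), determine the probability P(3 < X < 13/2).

P(3 < X < 13/2) = ∫_{3}^{13/2} f(x) dx
where f(x) = e^{- x}
= - \frac{1}{e^{\frac{13}{2}}} + e^{-3}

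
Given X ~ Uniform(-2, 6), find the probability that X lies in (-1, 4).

P(-1 < X < 4) = ∫_{-1}^{4} f(x) dx
where f(x) = \frac{1}{8}
= \frac{5}{8}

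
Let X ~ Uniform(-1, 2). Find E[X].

For X ~ Uniform(-1, 2), the expected value is:
E[X] = \frac{1}{2}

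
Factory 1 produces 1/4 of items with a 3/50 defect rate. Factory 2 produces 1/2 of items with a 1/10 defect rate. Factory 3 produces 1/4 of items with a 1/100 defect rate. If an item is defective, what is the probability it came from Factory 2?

Using Bayes' theorem:
P(F1) = 1/4, P(D|F1) = 3/50
P(F2) = 1/2, P(D|F2) = 1/10
P(F3) = 1/4, P(D|F3) = 1/100
P(D) = P(D|F1)P(F1) + P(D|F2)P(F2) + P(D|F3)P(F3)
     = \frac{27}{400}
P(F2|D) = P(D|F2)P(F2) / P(D)
= \frac{20}{27}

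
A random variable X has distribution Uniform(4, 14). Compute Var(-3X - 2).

For X ~ Uniform(4, 14):
Var(X) = \frac{25}{3}
Var(-3X - 2) = (-3)² × Var(X) = 9 × \frac{25}{3} = 75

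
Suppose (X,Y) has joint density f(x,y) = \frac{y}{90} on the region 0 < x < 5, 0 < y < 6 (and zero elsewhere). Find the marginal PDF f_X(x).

f_X(x) = ∫_0^6 f(x,y) dy
= ∫_0^6 \frac{y}{90} dy
= \frac{1}{5} for 0 < x < 5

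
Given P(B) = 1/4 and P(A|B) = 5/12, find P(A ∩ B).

By definition, P(A|B) = P(A ∩ B) / P(B)
So P(A ∩ B) = P(A|B) × P(B)
= 5/12 × 1/4
= 5/48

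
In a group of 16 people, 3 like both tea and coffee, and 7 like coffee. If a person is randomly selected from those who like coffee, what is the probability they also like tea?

P(A ∩ B) = 3/16
P(B) = 7/16
P(A|B) = P(A ∩ B) / P(B) = (3/16) / (7/16) = 3/7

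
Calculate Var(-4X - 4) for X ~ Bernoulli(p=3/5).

For X ~ Bernoulli(p=3/5):
Var(X) = \frac{6}{25}
Var(-4X - 4) = (-4)² × Var(X) = 16 × \frac{6}{25} = \frac{96}{25}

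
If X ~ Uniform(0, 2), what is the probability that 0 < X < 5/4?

P(0 < X < 5/4) = ∫_{0}^{5/4} f(x) dx
where f(x) = \frac{1}{2}
= \frac{5}{8}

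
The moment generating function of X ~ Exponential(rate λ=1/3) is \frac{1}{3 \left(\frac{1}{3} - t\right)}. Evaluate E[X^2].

To find E[X^2], compute M^(2)(0):
M^(1)(t) = \frac{1}{3 \left(\frac{1}{3} - t\right)^{2}}
M^(2)(t) = \frac{2}{3 \left(\frac{1}{3} - t\right)^{3}}
M^(2)(0) = 18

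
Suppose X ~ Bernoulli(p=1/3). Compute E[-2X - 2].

For X ~ Bernoulli(p=1/3):
E[X] = \frac{1}{3}
E[-2X - 2] = -2 × E[X] - 2 = - \frac{8}{3}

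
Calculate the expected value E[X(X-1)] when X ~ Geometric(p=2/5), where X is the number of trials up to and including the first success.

E[X(X-1)] = E[X² - X] = E[X²] - E[X]
E[X] = \frac{5}{2}
E[X²] = Var(X) + (E[X])² = \frac{15}{4} + (\frac{5}{2})² = 10
E[X(X-1)] = 10 - \frac{5}{2} = \frac{15}{2}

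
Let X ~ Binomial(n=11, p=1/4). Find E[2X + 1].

For X ~ Binomial(n=11, p=1/4):
E[X] = \frac{11}{4}
E[2X + 1] = 2 × E[X] + 1 = \frac{13}{2}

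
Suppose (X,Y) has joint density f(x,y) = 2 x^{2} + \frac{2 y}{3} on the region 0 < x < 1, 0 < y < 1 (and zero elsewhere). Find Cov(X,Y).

E[XY] = ∫∫ xy × f(x,y) dx dy = \frac{13}{36}
E[X] = \frac{2}{3}
E[Y] = \frac{5}{9}
Cov(X,Y) = E[XY] - E[X]E[Y] = - \frac{1}{108}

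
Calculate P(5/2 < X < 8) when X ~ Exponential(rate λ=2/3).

P(5/2 < X < 8) = ∫_{5/2}^{8} f(x) dx
where f(x) = \frac{2 e^{- \frac{2 x}{3}}}{3}
= - \frac{1 - e^{\frac{11}{3}}}{e^{\frac{16}{3}}}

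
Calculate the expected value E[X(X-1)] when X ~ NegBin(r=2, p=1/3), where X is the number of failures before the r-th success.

E[X(X-1)] = E[X² - X] = E[X²] - E[X]
E[X] = 4
E[X²] = Var(X) + (E[X])² = 12 + (4)² = 28
E[X(X-1)] = 28 - 4 = 24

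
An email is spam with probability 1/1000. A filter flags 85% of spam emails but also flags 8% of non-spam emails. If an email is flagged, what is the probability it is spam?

Let D = the rare event, + = positive/flagged.
P(D) = 1/1000
P(+|D) = 85/100 = 17/20
P(+|D') = 8/100 = 2/25
P(+) = P(+|D)P(D) + P(+|D')P(D')
     = \frac{17}{20} × \frac{1}{1000} + \frac{2}{25} × \frac{999}{1000}
     = \frac{8077}{100000}
P(D|+) = P(+|D)P(D)/P(+) = \frac{85}{8077}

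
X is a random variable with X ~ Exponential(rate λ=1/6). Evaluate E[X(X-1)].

E[X(X-1)] = E[X² - X] = E[X²] - E[X]
E[X] = 6
E[X²] = Var(X) + (E[X])² = 36 + (6)² = 72
E[X(X-1)] = 72 - 6 = 66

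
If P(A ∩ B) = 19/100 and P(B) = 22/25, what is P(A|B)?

P(A|B) = P(A ∩ B) / P(B)
= (19/100) / (22/25)
= 19/88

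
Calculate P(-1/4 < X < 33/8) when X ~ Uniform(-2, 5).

P(-1/4 < X < 33/8) = ∫_{-1/4}^{33/8} f(x) dx
where f(x) = \frac{1}{7}
= \frac{5}{8}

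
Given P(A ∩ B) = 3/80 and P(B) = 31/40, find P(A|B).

P(A|B) = P(A ∩ B) / P(B)
= (3/80) / (31/40)
= 3/62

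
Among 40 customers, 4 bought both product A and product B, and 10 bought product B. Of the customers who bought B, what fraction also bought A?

P(A ∩ B) = 4/40 = 1/10
P(B) = 10/40 = 1/4
P(A|B) = P(A ∩ B) / P(B) = (1/10) / (1/4) = 2/5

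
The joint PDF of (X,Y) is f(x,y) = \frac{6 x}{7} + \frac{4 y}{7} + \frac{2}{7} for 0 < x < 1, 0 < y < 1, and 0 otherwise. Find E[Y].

E[Y] = ∫_0^1 ∫_0^1 y × f(x,y) dx dy
= \frac{23}{42}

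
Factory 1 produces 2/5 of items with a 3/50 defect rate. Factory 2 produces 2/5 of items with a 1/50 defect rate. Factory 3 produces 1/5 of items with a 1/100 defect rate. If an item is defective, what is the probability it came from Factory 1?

Using Bayes' theorem:
P(F1) = 2/5, P(D|F1) = 3/50
P(F2) = 2/5, P(D|F2) = 1/50
P(F3) = 1/5, P(D|F3) = 1/100
P(D) = P(D|F1)P(F1) + P(D|F2)P(F2) + P(D|F3)P(F3)
     = \frac{17}{500}
P(F1|D) = P(D|F1)P(F1) / P(D)
= \frac{12}{17}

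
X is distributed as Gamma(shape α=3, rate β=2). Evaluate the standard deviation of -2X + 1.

For X ~ Gamma(shape α=3, rate β=2):
Var(X) = \frac{3}{4}
SD(X) = √(Var(X)) = √(\frac{3}{4}) = \frac{\sqrt{3}}{2}
SD(-2X + 1) = |-2| × SD(X) = 2 × \frac{\sqrt{3}}{2} = \sqrt{3}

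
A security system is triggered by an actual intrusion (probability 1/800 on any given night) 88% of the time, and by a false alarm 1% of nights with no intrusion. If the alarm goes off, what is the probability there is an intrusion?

Let D = the rare event, + = positive/flagged.
P(D) = 1/800
P(+|D) = 88/100 = 22/25
P(+|D') = 1/100
P(+) = P(+|D)P(D) + P(+|D')P(D')
     = \frac{22}{25} × \frac{1}{800} + \frac{1}{100} × \frac{799}{800}
     = \frac{887}{80000}
P(D|+) = P(+|D)P(D)/P(+) = \frac{88}{887}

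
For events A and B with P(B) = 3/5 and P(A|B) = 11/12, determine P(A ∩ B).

By definition, P(A|B) = P(A ∩ B) / P(B)
So P(A ∩ B) = P(A|B) × P(B)
= 11/12 × 3/5
= 11/20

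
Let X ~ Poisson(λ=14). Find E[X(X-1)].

E[X(X-1)] = E[X² - X] = E[X²] - E[X]
E[X] = 14
E[X²] = Var(X) + (E[X])² = 14 + (14)² = 210
E[X(X-1)] = 210 - 14 = 196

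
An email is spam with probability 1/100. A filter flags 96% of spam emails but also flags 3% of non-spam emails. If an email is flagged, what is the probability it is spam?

Let D = the rare event, + = positive/flagged.
P(D) = 1/100
P(+|D) = 96/100 = 24/25
P(+|D') = 3/100
P(+) = P(+|D)P(D) + P(+|D')P(D')
     = \frac{24}{25} × \frac{1}{100} + \frac{3}{100} × \frac{99}{100}
     = \frac{393}{10000}
P(D|+) = P(+|D)P(D)/P(+) = \frac{32}{131}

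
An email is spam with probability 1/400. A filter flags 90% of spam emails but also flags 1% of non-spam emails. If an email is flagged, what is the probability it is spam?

Let D = the rare event, + = positive/flagged.
P(D) = 1/400
P(+|D) = 90/100 = 9/10
P(+|D') = 1/100
P(+) = P(+|D)P(D) + P(+|D')P(D')
     = \frac{9}{10} × \frac{1}{400} + \frac{1}{100} × \frac{399}{400}
     = \frac{489}{40000}
P(D|+) = P(+|D)P(D)/P(+) = \frac{30}{163}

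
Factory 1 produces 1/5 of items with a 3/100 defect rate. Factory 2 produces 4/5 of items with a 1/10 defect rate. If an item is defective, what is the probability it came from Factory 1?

Using Bayes' theorem:
P(F1) = 1/5, P(D|F1) = 3/100
P(F2) = 4/5, P(D|F2) = 1/10
P(D) = P(D|F1)P(F1) + P(D|F2)P(F2)
     = \frac{43}{500}
P(F1|D) = P(D|F1)P(F1) / P(D)
= \frac{3}{43}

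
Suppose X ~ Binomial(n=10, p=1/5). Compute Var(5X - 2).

For X ~ Binomial(n=10, p=1/5):
Var(X) = \frac{8}{5}
Var(5X - 2) = (5)² × Var(X) = 25 × \frac{8}{5} = 40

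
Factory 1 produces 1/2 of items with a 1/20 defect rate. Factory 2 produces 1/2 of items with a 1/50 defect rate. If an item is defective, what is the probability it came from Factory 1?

Using Bayes' theorem:
P(F1) = 1/2, P(D|F1) = 1/20
P(F2) = 1/2, P(D|F2) = 1/50
P(D) = P(D|F1)P(F1) + P(D|F2)P(F2)
     = \frac{7}{200}
P(F1|D) = P(D|F1)P(F1) / P(D)
= \frac{5}{7}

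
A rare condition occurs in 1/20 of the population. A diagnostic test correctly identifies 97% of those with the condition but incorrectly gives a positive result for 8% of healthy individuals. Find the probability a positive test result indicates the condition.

Let D = the rare event, + = positive/flagged.
P(D) = 1/20
P(+|D) = 97/100
P(+|D') = 8/100 = 2/25
P(+) = P(+|D)P(D) + P(+|D')P(D')
     = \frac{97}{100} × \frac{1}{20} + \frac{2}{25} × \frac{19}{20}
     = \frac{249}{2000}
P(D|+) = P(+|D)P(D)/P(+) = \frac{97}{249}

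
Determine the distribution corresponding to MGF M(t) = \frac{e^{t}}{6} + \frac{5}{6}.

The MGF M(t) = \frac{e^{t}}{6} + \frac{5}{6} is the standard form for the Bernoulli distribution.
Comparing with the known MGF formula identifies: Bernoulli(p=1/6)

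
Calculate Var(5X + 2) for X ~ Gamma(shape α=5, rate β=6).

For X ~ Gamma(shape α=5, rate β=6):
Var(X) = \frac{5}{36}
Var(5X + 2) = (5)² × Var(X) = 25 × \frac{5}{36} = \frac{125}{36}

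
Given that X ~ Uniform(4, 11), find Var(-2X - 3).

For X ~ Uniform(4, 11):
Var(X) = \frac{49}{12}
Var(-2X - 3) = (-2)² × Var(X) = 4 × \frac{49}{12} = \frac{49}{3}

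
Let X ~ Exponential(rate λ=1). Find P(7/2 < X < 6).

P(7/2 < X < 6) = ∫_{7/2}^{6} f(x) dx
where f(x) = e^{- x}
= - \frac{1}{e^{6}} + e^{- \frac{7}{2}}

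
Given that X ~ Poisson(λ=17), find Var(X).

For X ~ Poisson(λ=17):
Var(X) = 17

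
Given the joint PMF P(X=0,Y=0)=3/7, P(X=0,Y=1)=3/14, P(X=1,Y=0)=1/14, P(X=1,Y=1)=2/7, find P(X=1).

P(X=1) = P(X=1,Y=0) + P(X=1,Y=1)
= 1/14 + 2/7
= 5/14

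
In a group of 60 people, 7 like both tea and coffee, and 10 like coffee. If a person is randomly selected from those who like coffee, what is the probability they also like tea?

P(A ∩ B) = 7/60
P(B) = 10/60 = 1/6
P(A|B) = P(A ∩ B) / P(B) = (7/60) / (1/6) = 7/10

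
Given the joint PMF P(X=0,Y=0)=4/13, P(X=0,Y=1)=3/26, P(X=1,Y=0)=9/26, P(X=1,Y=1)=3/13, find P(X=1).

P(X=1) = P(X=1,Y=0) + P(X=1,Y=1)
= 9/26 + 3/13
= 15/26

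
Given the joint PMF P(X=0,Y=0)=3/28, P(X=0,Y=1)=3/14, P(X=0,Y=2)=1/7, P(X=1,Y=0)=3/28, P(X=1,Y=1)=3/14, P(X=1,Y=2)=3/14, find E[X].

First find marginal of X:
P(X=0) = 13/28
P(X=1) = 15/28
E[X] = 0 × 13/28 + 1 × 15/28 = 15/28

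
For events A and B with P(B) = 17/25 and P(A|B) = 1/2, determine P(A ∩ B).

By definition, P(A|B) = P(A ∩ B) / P(B)
So P(A ∩ B) = P(A|B) × P(B)
= 1/2 × 17/25
= 17/50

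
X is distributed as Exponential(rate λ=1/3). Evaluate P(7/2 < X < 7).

P(7/2 < X < 7) = ∫_{7/2}^{7} f(x) dx
where f(x) = \frac{e^{- \frac{x}{3}}}{3}
= - \frac{1}{e^{\frac{7}{3}}} + e^{- \frac{7}{6}}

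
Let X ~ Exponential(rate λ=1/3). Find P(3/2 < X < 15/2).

P(3/2 < X < 15/2) = ∫_{3/2}^{15/2} f(x) dx
where f(x) = \frac{e^{- \frac{x}{3}}}{3}
= - \frac{1 - e^{2}}{e^{\frac{5}{2}}}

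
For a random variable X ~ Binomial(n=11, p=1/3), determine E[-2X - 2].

For X ~ Binomial(n=11, p=1/3):
E[X] = \frac{11}{3}
E[-2X - 2] = -2 × E[X] - 2 = - \frac{28}{3}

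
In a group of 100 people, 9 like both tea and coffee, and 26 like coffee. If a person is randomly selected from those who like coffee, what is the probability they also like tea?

P(A ∩ B) = 9/100
P(B) = 26/100 = 13/50
P(A|B) = P(A ∩ B) / P(B) = (9/100) / (13/50) = 9/26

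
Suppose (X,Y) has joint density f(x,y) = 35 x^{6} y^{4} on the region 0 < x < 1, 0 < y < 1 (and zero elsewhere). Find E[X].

E[X] = ∫_0^1 ∫_0^1 x × f(x,y) dy dx
= ∫_0^1 ∫_0^1 x × (35 x^{6} y^{4}) dy dx
= \frac{7}{8}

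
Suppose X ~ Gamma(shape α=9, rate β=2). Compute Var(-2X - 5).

For X ~ Gamma(shape α=9, rate β=2):
Var(X) = \frac{9}{4}
Var(-2X - 5) = (-2)² × Var(X) = 4 × \frac{9}{4} = 9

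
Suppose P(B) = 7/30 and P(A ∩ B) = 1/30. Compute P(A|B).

P(A|B) = P(A ∩ B) / P(B)
= (1/30) / (7/30)
= 1/7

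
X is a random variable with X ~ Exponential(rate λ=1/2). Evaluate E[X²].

Using the identity E[X²] = Var(X) + (E[X])²:
E[X] = 2
Var(X) = 4
E[X²] = 4 + (2)²
= 8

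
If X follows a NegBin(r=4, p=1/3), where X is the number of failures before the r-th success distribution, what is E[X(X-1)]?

E[X(X-1)] = E[X² - X] = E[X²] - E[X]
E[X] = 8
E[X²] = Var(X) + (E[X])² = 24 + (8)² = 88
E[X(X-1)] = 88 - 8 = 80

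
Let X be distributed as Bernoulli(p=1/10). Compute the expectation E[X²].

Using the identity E[X²] = Var(X) + (E[X])²:
E[X] = \frac{1}{10}
Var(X) = \frac{9}{100}
E[X²] = \frac{9}{100} + (\frac{1}{10})²
= \frac{1}{10}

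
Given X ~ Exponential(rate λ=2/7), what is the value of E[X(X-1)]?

E[X(X-1)] = E[X² - X] = E[X²] - E[X]
E[X] = \frac{7}{2}
E[X²] = Var(X) + (E[X])² = \frac{49}{4} + (\frac{7}{2})² = \frac{49}{2}
E[X(X-1)] = \frac{49}{2} - \frac{7}{2} = 21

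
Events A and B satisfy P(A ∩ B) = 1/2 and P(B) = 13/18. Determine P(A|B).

P(A|B) = P(A ∩ B) / P(B)
= (1/2) / (13/18)
= 9/13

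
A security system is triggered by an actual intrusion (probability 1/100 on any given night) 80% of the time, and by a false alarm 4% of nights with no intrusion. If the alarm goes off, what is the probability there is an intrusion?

Let D = the rare event, + = positive/flagged.
P(D) = 1/100
P(+|D) = 80/100 = 4/5
P(+|D') = 4/100 = 1/25
P(+) = P(+|D)P(D) + P(+|D')P(D')
     = \frac{4}{5} × \frac{1}{100} + \frac{1}{25} × \frac{99}{100}
     = \frac{119}{2500}
P(D|+) = P(+|D)P(D)/P(+) = \frac{20}{119}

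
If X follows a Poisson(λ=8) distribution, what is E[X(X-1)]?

E[X(X-1)] = E[X² - X] = E[X²] - E[X]
E[X] = 8
E[X²] = Var(X) + (E[X])² = 8 + (8)² = 72
E[X(X-1)] = 72 - 8 = 64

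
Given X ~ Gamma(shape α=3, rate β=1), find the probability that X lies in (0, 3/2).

P(0 < X < 3/2) = ∫_{0}^{3/2} f(x) dx
where f(x) = \frac{x^{2} e^{- x}}{2}
= 1 - \frac{29}{8 e^{\frac{3}{2}}}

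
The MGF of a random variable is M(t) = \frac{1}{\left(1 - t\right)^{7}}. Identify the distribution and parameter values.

The MGF M(t) = \frac{1}{\left(1 - t\right)^{7}} is the standard form for the Gamma distribution.
Comparing with the known MGF formula identifies: Gamma(shape α=7, rate β=1)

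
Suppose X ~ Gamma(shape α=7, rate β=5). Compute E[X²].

Using the identity E[X²] = Var(X) + (E[X])²:
E[X] = \frac{7}{5}
Var(X) = \frac{7}{25}
E[X²] = \frac{7}{25} + (\frac{7}{5})²
= \frac{56}{25}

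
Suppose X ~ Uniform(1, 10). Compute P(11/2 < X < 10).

P(11/2 < X < 10) = ∫_{11/2}^{10} f(x) dx
where f(x) = \frac{1}{9}
= \frac{1}{2}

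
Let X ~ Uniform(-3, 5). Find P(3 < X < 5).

P(3 < X < 5) = ∫_{3}^{5} f(x) dx
where f(x) = \frac{1}{8}
= \frac{1}{4}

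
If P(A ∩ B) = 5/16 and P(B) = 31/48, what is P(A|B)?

P(A|B) = P(A ∩ B) / P(B)
= (5/16) / (31/48)
= 15/31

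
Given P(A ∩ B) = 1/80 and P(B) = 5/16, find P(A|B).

P(A|B) = P(A ∩ B) / P(B)
= (1/80) / (5/16)
= 1/25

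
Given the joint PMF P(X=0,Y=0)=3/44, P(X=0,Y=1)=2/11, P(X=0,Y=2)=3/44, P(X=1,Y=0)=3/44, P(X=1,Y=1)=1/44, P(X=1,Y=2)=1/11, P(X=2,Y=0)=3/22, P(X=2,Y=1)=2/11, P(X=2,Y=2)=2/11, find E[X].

First find marginal of X:
P(X=0) = 7/22
P(X=1) = 2/11
P(X=2) = 1/2
E[X] = 0 × 7/22 + 1 × 2/11 + 2 × 1/2 = 13/11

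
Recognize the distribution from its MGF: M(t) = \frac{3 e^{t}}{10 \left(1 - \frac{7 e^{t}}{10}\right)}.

The MGF M(t) = \frac{3 e^{t}}{10 \left(1 - \frac{7 e^{t}}{10}\right)} is the standard form for the Geometric distribution.
Comparing with the known MGF formula identifies: Geometric(p=3/10), X = trial number of first success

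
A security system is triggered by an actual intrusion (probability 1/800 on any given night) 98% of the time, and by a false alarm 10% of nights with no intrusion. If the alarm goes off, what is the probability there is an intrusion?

Let D = the rare event, + = positive/flagged.
P(D) = 1/800
P(+|D) = 98/100 = 49/50
P(+|D') = 10/100 = 1/10
P(+) = P(+|D)P(D) + P(+|D')P(D')
     = \frac{49}{50} × \frac{1}{800} + \frac{1}{10} × \frac{799}{800}
     = \frac{1011}{10000}
P(D|+) = P(+|D)P(D)/P(+) = \frac{49}{4044}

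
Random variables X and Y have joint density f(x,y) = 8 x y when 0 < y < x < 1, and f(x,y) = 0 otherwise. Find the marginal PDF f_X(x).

f_X(x) = ∫_0^x 8 x y dy = 4 x^{3}
for 0 < x < 1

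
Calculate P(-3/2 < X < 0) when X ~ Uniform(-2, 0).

P(-3/2 < X < 0) = ∫_{-3/2}^{0} f(x) dx
where f(x) = \frac{1}{2}
= \frac{3}{4}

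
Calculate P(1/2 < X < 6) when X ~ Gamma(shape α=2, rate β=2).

P(1/2 < X < 6) = ∫_{1/2}^{6} f(x) dx
where f(x) = 4 x e^{- 2 x}
= \frac{-13 + 2 e^{11}}{e^{12}}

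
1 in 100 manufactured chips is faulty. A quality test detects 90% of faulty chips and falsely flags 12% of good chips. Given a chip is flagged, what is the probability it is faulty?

Let D = the rare event, + = positive/flagged.
P(D) = 1/100
P(+|D) = 90/100 = 9/10
P(+|D') = 12/100 = 3/25
P(+) = P(+|D)P(D) + P(+|D')P(D')
     = \frac{9}{10} × \frac{1}{100} + \frac{3}{25} × \frac{99}{100}
     = \frac{639}{5000}
P(D|+) = P(+|D)P(D)/P(+) = \frac{5}{71}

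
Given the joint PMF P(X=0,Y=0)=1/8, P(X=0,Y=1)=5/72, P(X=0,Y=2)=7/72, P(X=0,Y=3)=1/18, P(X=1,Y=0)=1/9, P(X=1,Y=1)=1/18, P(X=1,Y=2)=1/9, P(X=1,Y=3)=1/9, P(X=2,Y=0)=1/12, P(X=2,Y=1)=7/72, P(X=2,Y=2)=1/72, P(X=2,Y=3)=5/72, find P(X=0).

P(X=0) = P(X=0,Y=0) + P(X=0,Y=1) + P(X=0,Y=2) + P(X=0,Y=3)
= 1/8 + 5/72 + 7/72 + 1/18
= 25/72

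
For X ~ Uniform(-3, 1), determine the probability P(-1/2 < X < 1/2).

P(-1/2 < X < 1/2) = ∫_{-1/2}^{1/2} f(x) dx
where f(x) = \frac{1}{4}
= \frac{1}{4}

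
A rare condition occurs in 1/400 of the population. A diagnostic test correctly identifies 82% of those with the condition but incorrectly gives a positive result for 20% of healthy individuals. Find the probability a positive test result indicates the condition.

Let D = the rare event, + = positive/flagged.
P(D) = 1/400
P(+|D) = 82/100 = 41/50
P(+|D') = 20/100 = 1/5
P(+) = P(+|D)P(D) + P(+|D')P(D')
     = \frac{41}{50} × \frac{1}{400} + \frac{1}{5} × \frac{399}{400}
     = \frac{4031}{20000}
P(D|+) = P(+|D)P(D)/P(+) = \frac{41}{4031}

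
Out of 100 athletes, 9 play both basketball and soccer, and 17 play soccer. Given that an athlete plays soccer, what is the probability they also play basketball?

P(A ∩ B) = 9/100
P(B) = 17/100
P(A|B) = P(A ∩ B) / P(B) = (9/100) / (17/100) = 9/17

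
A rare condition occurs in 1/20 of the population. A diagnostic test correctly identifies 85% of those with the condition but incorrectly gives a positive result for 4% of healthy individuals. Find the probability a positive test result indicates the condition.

Let D = the rare event, + = positive/flagged.
P(D) = 1/20
P(+|D) = 85/100 = 17/20
P(+|D') = 4/100 = 1/25
P(+) = P(+|D)P(D) + P(+|D')P(D')
     = \frac{17}{20} × \frac{1}{20} + \frac{1}{25} × \frac{19}{20}
     = \frac{161}{2000}
P(D|+) = P(+|D)P(D)/P(+) = \frac{85}{161}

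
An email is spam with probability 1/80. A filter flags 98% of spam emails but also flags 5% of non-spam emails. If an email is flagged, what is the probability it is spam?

Let D = the rare event, + = positive/flagged.
P(D) = 1/80
P(+|D) = 98/100 = 49/50
P(+|D') = 5/100 = 1/20
P(+) = P(+|D)P(D) + P(+|D')P(D')
     = \frac{49}{50} × \frac{1}{80} + \frac{1}{20} × \frac{79}{80}
     = \frac{493}{8000}
P(D|+) = P(+|D)P(D)/P(+) = \frac{98}{493}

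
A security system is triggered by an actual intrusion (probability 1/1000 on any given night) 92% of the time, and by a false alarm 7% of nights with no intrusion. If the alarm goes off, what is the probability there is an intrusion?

Let D = the rare event, + = positive/flagged.
P(D) = 1/1000
P(+|D) = 92/100 = 23/25
P(+|D') = 7/100
P(+) = P(+|D)P(D) + P(+|D')P(D')
     = \frac{23}{25} × \frac{1}{1000} + \frac{7}{100} × \frac{999}{1000}
     = \frac{1417}{20000}
P(D|+) = P(+|D)P(D)/P(+) = \frac{92}{7085}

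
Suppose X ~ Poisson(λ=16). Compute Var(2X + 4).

For X ~ Poisson(λ=16):
Var(X) = 16
Var(2X + 4) = (2)² × Var(X) = 4 × 16 = 64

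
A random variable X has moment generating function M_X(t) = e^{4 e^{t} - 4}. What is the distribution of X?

The MGF M(t) = e^{4 e^{t} - 4} is the standard form for the Poisson distribution.
Comparing with the known MGF formula identifies: Poisson(λ=4)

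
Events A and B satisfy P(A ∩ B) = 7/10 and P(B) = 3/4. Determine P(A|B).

P(A|B) = P(A ∩ B) / P(B)
= (7/10) / (3/4)
= 14/15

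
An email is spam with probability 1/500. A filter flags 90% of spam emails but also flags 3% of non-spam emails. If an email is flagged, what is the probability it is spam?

Let D = the rare event, + = positive/flagged.
P(D) = 1/500
P(+|D) = 90/100 = 9/10
P(+|D') = 3/100
P(+) = P(+|D)P(D) + P(+|D')P(D')
     = \frac{9}{10} × \frac{1}{500} + \frac{3}{100} × \frac{499}{500}
     = \frac{1587}{50000}
P(D|+) = P(+|D)P(D)/P(+) = \frac{30}{529}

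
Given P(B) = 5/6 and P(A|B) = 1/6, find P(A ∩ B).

By definition, P(A|B) = P(A ∩ B) / P(B)
So P(A ∩ B) = P(A|B) × P(B)
= 1/6 × 5/6
= 5/36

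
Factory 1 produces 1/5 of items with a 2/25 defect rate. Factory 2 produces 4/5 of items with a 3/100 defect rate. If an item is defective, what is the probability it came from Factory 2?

Using Bayes' theorem:
P(F1) = 1/5, P(D|F1) = 2/25
P(F2) = 4/5, P(D|F2) = 3/100
P(D) = P(D|F1)P(F1) + P(D|F2)P(F2)
     = \frac{1}{25}
P(F2|D) = P(D|F2)P(F2) / P(D)
= \frac{3}{5}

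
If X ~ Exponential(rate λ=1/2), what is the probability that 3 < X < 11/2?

P(3 < X < 11/2) = ∫_{3}^{11/2} f(x) dx
where f(x) = \frac{e^{- \frac{x}{2}}}{2}
= - \frac{1}{e^{\frac{11}{4}}} + e^{- \frac{3}{2}}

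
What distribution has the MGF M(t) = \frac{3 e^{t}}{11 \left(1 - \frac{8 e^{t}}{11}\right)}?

The MGF M(t) = \frac{3 e^{t}}{11 \left(1 - \frac{8 e^{t}}{11}\right)} is the standard form for the Geometric distribution.
Comparing with the known MGF formula identifies: Geometric(p=3/11), X = trial number of first success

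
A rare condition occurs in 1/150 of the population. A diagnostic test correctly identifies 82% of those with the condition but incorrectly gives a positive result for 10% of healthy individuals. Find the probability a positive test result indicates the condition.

Let D = the rare event, + = positive/flagged.
P(D) = 1/150
P(+|D) = 82/100 = 41/50
P(+|D') = 10/100 = 1/10
P(+) = P(+|D)P(D) + P(+|D')P(D')
     = \frac{41}{50} × \frac{1}{150} + \frac{1}{10} × \frac{149}{150}
     = \frac{131}{1250}
P(D|+) = P(+|D)P(D)/P(+) = \frac{41}{786}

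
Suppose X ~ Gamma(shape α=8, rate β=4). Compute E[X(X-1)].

E[X(X-1)] = E[X² - X] = E[X²] - E[X]
E[X] = 2
E[X²] = Var(X) + (E[X])² = \frac{1}{2} + (2)² = \frac{9}{2}
E[X(X-1)] = \frac{9}{2} - 2 = \frac{5}{2}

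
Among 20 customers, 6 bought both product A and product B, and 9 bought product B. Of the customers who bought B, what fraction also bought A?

P(A ∩ B) = 6/20 = 3/10
P(B) = 9/20
P(A|B) = P(A ∩ B) / P(B) = (3/10) / (9/20) = 2/3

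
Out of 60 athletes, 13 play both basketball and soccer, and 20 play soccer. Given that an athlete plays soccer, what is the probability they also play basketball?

P(A ∩ B) = 13/60
P(B) = 20/60 = 1/3
P(A|B) = P(A ∩ B) / P(B) = (13/60) / (1/3) = 13/20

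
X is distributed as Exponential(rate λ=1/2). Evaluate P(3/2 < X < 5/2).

P(3/2 < X < 5/2) = ∫_{3/2}^{5/2} f(x) dx
where f(x) = \frac{e^{- \frac{x}{2}}}{2}
= - \frac{1 - e^{\frac{1}{2}}}{e^{\frac{5}{4}}}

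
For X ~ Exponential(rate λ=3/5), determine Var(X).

For X ~ Exponential(rate λ=3/5):
Var(X) = \frac{25}{9}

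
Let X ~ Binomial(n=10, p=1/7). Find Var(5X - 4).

For X ~ Binomial(n=10, p=1/7):
Var(X) = \frac{60}{49}
Var(5X - 4) = (5)² × Var(X) = 25 × \frac{60}{49} = \frac{1500}{49}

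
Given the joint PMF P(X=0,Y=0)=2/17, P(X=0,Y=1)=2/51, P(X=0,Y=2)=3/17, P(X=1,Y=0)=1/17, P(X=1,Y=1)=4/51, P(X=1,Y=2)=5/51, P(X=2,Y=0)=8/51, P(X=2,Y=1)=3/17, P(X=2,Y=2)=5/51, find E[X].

First find marginal of X:
P(X=0) = 1/3
P(X=1) = 4/17
P(X=2) = 22/51
E[X] = 0 × 1/3 + 1 × 4/17 + 2 × 22/51 = 56/51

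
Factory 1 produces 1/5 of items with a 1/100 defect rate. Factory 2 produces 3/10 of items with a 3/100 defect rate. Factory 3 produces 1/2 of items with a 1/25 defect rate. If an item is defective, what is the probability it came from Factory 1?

Using Bayes' theorem:
P(F1) = 1/5, P(D|F1) = 1/100
P(F2) = 3/10, P(D|F2) = 3/100
P(F3) = 1/2, P(D|F3) = 1/25
P(D) = P(D|F1)P(F1) + P(D|F2)P(F2) + P(D|F3)P(F3)
     = \frac{31}{1000}
P(F1|D) = P(D|F1)P(F1) / P(D)
= \frac{2}{31}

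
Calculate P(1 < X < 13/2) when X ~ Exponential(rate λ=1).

P(1 < X < 13/2) = ∫_{1}^{13/2} f(x) dx
where f(x) = e^{- x}
= - \frac{1}{e^{\frac{13}{2}}} + e^{-1}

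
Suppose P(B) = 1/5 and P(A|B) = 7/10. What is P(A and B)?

By definition, P(A|B) = P(A ∩ B) / P(B)
So P(A ∩ B) = P(A|B) × P(B)
= 7/10 × 1/5
= 7/50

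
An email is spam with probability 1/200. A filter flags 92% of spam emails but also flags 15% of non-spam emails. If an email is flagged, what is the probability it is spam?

Let D = the rare event, + = positive/flagged.
P(D) = 1/200
P(+|D) = 92/100 = 23/25
P(+|D') = 15/100 = 3/20
P(+) = P(+|D)P(D) + P(+|D')P(D')
     = \frac{23}{25} × \frac{1}{200} + \frac{3}{20} × \frac{199}{200}
     = \frac{3077}{20000}
P(D|+) = P(+|D)P(D)/P(+) = \frac{92}{3077}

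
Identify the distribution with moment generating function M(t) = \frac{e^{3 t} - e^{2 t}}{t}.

The MGF M(t) = \frac{e^{3 t} - e^{2 t}}{t} is the standard form for the Uniform distribution.
Comparing with the known MGF formula identifies: Uniform(2, 3)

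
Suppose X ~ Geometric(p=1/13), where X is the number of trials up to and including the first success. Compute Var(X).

For X ~ Geometric(p=1/13), where X is the number of trials up to and including the first success:
Var(X) = 156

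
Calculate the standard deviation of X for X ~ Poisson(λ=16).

For X ~ Poisson(λ=16):
Var(X) = 16
SD(X) = √(Var(X)) = √(16) = 4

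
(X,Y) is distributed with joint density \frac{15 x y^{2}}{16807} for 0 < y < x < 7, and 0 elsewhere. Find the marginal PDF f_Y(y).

f_Y(y) = ∫_y^7 \frac{15 x y^{2}}{16807} dx = \frac{15 y^{2} \left(49 - y^{2}\right)}{33614}
for 0 < y < 7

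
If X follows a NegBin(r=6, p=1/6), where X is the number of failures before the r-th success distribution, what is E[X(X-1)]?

E[X(X-1)] = E[X² - X] = E[X²] - E[X]
E[X] = 30
E[X²] = Var(X) + (E[X])² = 180 + (30)² = 1080
E[X(X-1)] = 1080 - 30 = 1050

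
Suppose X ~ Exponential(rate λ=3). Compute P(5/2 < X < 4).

P(5/2 < X < 4) = ∫_{5/2}^{4} f(x) dx
where f(x) = 3 e^{- 3 x}
= - \frac{1}{e^{12}} + e^{- \frac{15}{2}}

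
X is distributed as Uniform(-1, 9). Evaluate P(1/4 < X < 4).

P(1/4 < X < 4) = ∫_{1/4}^{4} f(x) dx
where f(x) = \frac{1}{10}
= \frac{3}{8}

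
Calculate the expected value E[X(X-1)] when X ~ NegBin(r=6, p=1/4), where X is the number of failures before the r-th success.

E[X(X-1)] = E[X² - X] = E[X²] - E[X]
E[X] = 18
E[X²] = Var(X) + (E[X])² = 72 + (18)² = 396
E[X(X-1)] = 396 - 18 = 378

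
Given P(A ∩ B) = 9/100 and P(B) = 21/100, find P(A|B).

P(A|B) = P(A ∩ B) / P(B)
= (9/100) / (21/100)
= 3/7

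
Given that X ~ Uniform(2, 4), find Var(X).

For X ~ Uniform(2, 4):
Var(X) = \frac{1}{3}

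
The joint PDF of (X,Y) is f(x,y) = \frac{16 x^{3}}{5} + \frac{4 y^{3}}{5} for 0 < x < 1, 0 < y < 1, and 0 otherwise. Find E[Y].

E[Y] = ∫_0^1 ∫_0^1 y × f(x,y) dx dy
= \frac{14}{25}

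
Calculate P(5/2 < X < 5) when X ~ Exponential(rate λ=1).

P(5/2 < X < 5) = ∫_{5/2}^{5} f(x) dx
where f(x) = e^{- x}
= - \frac{1}{e^{5}} + e^{- \frac{5}{2}}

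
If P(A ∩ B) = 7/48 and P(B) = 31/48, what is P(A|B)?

P(A|B) = P(A ∩ B) / P(B)
= (7/48) / (31/48)
= 7/31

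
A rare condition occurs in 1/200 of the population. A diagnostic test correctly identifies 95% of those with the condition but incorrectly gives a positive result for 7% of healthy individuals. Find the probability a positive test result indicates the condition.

Let D = the rare event, + = positive/flagged.
P(D) = 1/200
P(+|D) = 95/100 = 19/20
P(+|D') = 7/100
P(+) = P(+|D)P(D) + P(+|D')P(D')
     = \frac{19}{20} × \frac{1}{200} + \frac{7}{100} × \frac{199}{200}
     = \frac{93}{1250}
P(D|+) = P(+|D)P(D)/P(+) = \frac{95}{1488}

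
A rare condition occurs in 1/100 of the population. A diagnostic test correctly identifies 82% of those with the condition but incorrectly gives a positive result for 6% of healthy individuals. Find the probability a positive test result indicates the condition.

Let D = the rare event, + = positive/flagged.
P(D) = 1/100
P(+|D) = 82/100 = 41/50
P(+|D') = 6/100 = 3/50
P(+) = P(+|D)P(D) + P(+|D')P(D')
     = \frac{41}{50} × \frac{1}{100} + \frac{3}{50} × \frac{99}{100}
     = \frac{169}{2500}
P(D|+) = P(+|D)P(D)/P(+) = \frac{41}{338}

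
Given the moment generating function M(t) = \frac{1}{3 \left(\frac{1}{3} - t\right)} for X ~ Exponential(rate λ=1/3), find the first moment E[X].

To find E[X], compute M^(1)(0):
M^(1)(t) = \frac{1}{3 \left(\frac{1}{3} - t\right)^{2}}
M^(1)(0) = 3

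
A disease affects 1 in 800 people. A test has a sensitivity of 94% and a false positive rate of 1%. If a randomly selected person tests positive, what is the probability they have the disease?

Let D = the rare event, + = positive/flagged.
P(D) = 1/800
P(+|D) = 94/100 = 47/50
P(+|D') = 1/100
P(+) = P(+|D)P(D) + P(+|D')P(D')
     = \frac{47}{50} × \frac{1}{800} + \frac{1}{100} × \frac{799}{800}
     = \frac{893}{80000}
P(D|+) = P(+|D)P(D)/P(+) = \frac{2}{19}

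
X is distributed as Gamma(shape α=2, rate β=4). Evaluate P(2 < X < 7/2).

P(2 < X < 7/2) = ∫_{2}^{7/2} f(x) dx
where f(x) = 16 x e^{- 4 x}
= \frac{3 \left(-5 + 3 e^{6}\right)}{e^{14}}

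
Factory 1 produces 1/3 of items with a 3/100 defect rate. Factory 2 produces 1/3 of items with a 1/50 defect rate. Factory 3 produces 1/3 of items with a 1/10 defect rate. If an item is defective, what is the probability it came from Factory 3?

Using Bayes' theorem:
P(F1) = 1/3, P(D|F1) = 3/100
P(F2) = 1/3, P(D|F2) = 1/50
P(F3) = 1/3, P(D|F3) = 1/10
P(D) = P(D|F1)P(F1) + P(D|F2)P(F2) + P(D|F3)P(F3)
     = \frac{1}{20}
P(F3|D) = P(D|F3)P(F3) / P(D)
= \frac{2}{3}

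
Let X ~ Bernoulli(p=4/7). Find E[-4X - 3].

For X ~ Bernoulli(p=4/7):
E[X] = \frac{4}{7}
E[-4X - 3] = -4 × E[X] - 3 = - \frac{37}{7}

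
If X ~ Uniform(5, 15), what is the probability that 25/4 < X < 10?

P(25/4 < X < 10) = ∫_{25/4}^{10} f(x) dx
where f(x) = \frac{1}{10}
= \frac{3}{8}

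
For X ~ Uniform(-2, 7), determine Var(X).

For X ~ Uniform(-2, 7):
Var(X) = \frac{27}{4}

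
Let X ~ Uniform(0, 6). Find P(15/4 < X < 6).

P(15/4 < X < 6) = ∫_{15/4}^{6} f(x) dx
where f(x) = \frac{1}{6}
= \frac{3}{8}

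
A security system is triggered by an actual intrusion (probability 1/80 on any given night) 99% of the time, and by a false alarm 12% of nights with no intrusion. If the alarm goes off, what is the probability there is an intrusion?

Let D = the rare event, + = positive/flagged.
P(D) = 1/80
P(+|D) = 99/100
P(+|D') = 12/100 = 3/25
P(+) = P(+|D)P(D) + P(+|D')P(D')
     = \frac{99}{100} × \frac{1}{80} + \frac{3}{25} × \frac{79}{80}
     = \frac{1047}{8000}
P(D|+) = P(+|D)P(D)/P(+) = \frac{33}{349}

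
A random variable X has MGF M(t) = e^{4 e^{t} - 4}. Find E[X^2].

To find E[X^2], compute M^(2)(0):
M^(1)(t) = 4 e^{t} e^{4 e^{t} - 4}
M^(2)(t) = 16 e^{2 t} e^{4 e^{t} - 4} + 4 e^{t} e^{4 e^{t} - 4}
M^(2)(0) = 20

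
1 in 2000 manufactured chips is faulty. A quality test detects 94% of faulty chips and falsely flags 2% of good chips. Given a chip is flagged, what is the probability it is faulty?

Let D = the rare event, + = positive/flagged.
P(D) = 1/2000
P(+|D) = 94/100 = 47/50
P(+|D') = 2/100 = 1/50
P(+) = P(+|D)P(D) + P(+|D')P(D')
     = \frac{47}{50} × \frac{1}{2000} + \frac{1}{50} × \frac{1999}{2000}
     = \frac{1023}{50000}
P(D|+) = P(+|D)P(D)/P(+) = \frac{47}{2046}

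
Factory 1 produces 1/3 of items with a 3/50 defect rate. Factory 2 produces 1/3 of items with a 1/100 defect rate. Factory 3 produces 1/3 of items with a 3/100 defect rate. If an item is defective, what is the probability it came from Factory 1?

Using Bayes' theorem:
P(F1) = 1/3, P(D|F1) = 3/50
P(F2) = 1/3, P(D|F2) = 1/100
P(F3) = 1/3, P(D|F3) = 3/100
P(D) = P(D|F1)P(F1) + P(D|F2)P(F2) + P(D|F3)P(F3)
     = \frac{1}{30}
P(F1|D) = P(D|F1)P(F1) / P(D)
= \frac{3}{5}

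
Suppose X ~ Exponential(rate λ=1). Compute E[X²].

Using the identity E[X²] = Var(X) + (E[X])²:
E[X] = 1
Var(X) = 1
E[X²] = 1 + (1)²
= 2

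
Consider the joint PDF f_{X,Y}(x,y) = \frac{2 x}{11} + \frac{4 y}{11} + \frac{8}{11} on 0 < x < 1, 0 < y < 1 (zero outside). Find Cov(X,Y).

E[XY] = ∫∫ xy × f(x,y) dx dy = \frac{3}{11}
E[X] = \frac{17}{33}
E[Y] = \frac{35}{66}
Cov(X,Y) = E[XY] - E[X]E[Y] = - \frac{1}{2178}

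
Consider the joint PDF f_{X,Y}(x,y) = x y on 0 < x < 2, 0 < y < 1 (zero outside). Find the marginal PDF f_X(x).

f_X(x) = ∫_0^1 f(x,y) dy
= ∫_0^1 x y dy
= \frac{x}{2} for 0 < x < 2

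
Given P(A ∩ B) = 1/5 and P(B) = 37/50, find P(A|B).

P(A|B) = P(A ∩ B) / P(B)
= (1/5) / (37/50)
= 10/37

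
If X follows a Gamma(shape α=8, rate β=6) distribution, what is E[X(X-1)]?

E[X(X-1)] = E[X² - X] = E[X²] - E[X]
E[X] = \frac{4}{3}
E[X²] = Var(X) + (E[X])² = \frac{2}{9} + (\frac{4}{3})² = 2
E[X(X-1)] = 2 - \frac{4}{3} = \frac{2}{3}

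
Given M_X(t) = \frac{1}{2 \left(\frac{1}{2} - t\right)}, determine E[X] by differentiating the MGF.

To find E[X], compute M^(1)(0):
M^(1)(t) = \frac{1}{2 \left(\frac{1}{2} - t\right)^{2}}
M^(1)(0) = 2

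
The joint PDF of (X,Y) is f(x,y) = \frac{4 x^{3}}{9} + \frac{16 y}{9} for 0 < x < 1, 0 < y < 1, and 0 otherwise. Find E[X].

E[X] = ∫_0^1 ∫_0^1 x × f(x,y) dy dx
= ∫_0^1 ∫_0^1 x × (\frac{4 x^{3}}{9} + \frac{16 y}{9}) dy dx
= \frac{8}{15}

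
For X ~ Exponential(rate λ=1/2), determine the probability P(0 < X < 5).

P(0 < X < 5) = ∫_{0}^{5} f(x) dx
where f(x) = \frac{e^{- \frac{x}{2}}}{2}
= 1 - e^{- \frac{5}{2}}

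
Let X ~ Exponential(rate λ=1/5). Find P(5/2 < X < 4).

P(5/2 < X < 4) = ∫_{5/2}^{4} f(x) dx
where f(x) = \frac{e^{- \frac{x}{5}}}{5}
= - \frac{1}{e^{\frac{4}{5}}} + e^{- \frac{1}{2}}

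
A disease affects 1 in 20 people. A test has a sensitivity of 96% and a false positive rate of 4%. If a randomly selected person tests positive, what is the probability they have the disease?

Let D = the rare event, + = positive/flagged.
P(D) = 1/20
P(+|D) = 96/100 = 24/25
P(+|D') = 4/100 = 1/25
P(+) = P(+|D)P(D) + P(+|D')P(D')
     = \frac{24}{25} × \frac{1}{20} + \frac{1}{25} × \frac{19}{20}
     = \frac{43}{500}
P(D|+) = P(+|D)P(D)/P(+) = \frac{24}{43}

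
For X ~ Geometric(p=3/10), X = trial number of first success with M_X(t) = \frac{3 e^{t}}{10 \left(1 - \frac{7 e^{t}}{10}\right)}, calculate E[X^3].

To find E[X^3], compute M^(3)(0):
M^(1)(t) = \frac{3 e^{t}}{10 \left(1 - \frac{7 e^{t}}{10}\right)} + \frac{21 e^{2 t}}{100 \left(1 - \frac{7 e^{t}}{10}\right)^{2}}
M^(2)(t) = \frac{3 e^{t}}{10 \left(1 - \frac{7 e^{t}}{10}\right)} + \frac{63 e^{2 t}}{100 \left(1 - \frac{7 e^{t}}{10}\right)^{2}} + \frac{147 e^{3 t}}{500 \left(1 - \frac{7 e^{t}}{10}\right)^{3}}
M^(3)(t) = \frac{3 e^{t}}{10 \left(1 - \frac{7 e^{t}}{10}\right)} + \frac{147 e^{2 t}}{100 \left(1 - \frac{7 e^{t}}{10}\right)^{2}} + \frac{441 e^{3 t}}{250 \left(1 - \frac{7 e^{t}}{10}\right)^{3}} + \frac{3087 e^{4 t}}{5000 \left(1 - \frac{7 e^{t}}{10}\right)^{4}}
M^(3)(0) = \frac{1430}{9}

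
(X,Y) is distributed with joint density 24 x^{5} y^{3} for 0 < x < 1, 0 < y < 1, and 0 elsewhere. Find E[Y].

E[Y] = ∫_0^1 ∫_0^1 y × f(x,y) dx dy
= \frac{4}{5}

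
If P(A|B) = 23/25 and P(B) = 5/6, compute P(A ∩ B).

By definition, P(A|B) = P(A ∩ B) / P(B)
So P(A ∩ B) = P(A|B) × P(B)
= 23/25 × 5/6
= 23/30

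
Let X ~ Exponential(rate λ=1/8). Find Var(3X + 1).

For X ~ Exponential(rate λ=1/8):
Var(X) = 64
Var(3X + 1) = (3)² × Var(X) = 9 × 64 = 576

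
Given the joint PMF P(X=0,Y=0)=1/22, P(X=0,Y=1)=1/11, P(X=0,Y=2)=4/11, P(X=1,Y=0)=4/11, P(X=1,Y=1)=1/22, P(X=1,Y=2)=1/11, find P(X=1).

P(X=1) = P(X=1,Y=0) + P(X=1,Y=1) + P(X=1,Y=2)
= 4/11 + 1/22 + 1/11
= 1/2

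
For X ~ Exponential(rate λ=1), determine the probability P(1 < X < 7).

P(1 < X < 7) = ∫_{1}^{7} f(x) dx
where f(x) = e^{- x}
= - \frac{1 - e^{6}}{e^{7}}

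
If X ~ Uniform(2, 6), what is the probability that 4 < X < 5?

P(4 < X < 5) = ∫_{4}^{5} f(x) dx
where f(x) = \frac{1}{4}
= \frac{1}{4}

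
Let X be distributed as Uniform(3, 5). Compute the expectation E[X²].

Using the identity E[X²] = Var(X) + (E[X])²:
E[X] = 4
Var(X) = \frac{1}{3}
E[X²] = \frac{1}{3} + (4)²
= \frac{49}{3}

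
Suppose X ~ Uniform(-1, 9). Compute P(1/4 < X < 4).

P(1/4 < X < 4) = ∫_{1/4}^{4} f(x) dx
where f(x) = \frac{1}{10}
= \frac{3}{8}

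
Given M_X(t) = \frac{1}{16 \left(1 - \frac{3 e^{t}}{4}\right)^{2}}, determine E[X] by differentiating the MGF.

To find E[X], compute M^(1)(0):
M^(1)(t) = \frac{3 e^{t}}{32 \left(1 - \frac{3 e^{t}}{4}\right)^{3}}
M^(1)(0) = 6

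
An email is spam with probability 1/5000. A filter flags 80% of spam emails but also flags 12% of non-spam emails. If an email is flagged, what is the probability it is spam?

Let D = the rare event, + = positive/flagged.
P(D) = 1/5000
P(+|D) = 80/100 = 4/5
P(+|D') = 12/100 = 3/25
P(+) = P(+|D)P(D) + P(+|D')P(D')
     = \frac{4}{5} × \frac{1}{5000} + \frac{3}{25} × \frac{4999}{5000}
     = \frac{15017}{125000}
P(D|+) = P(+|D)P(D)/P(+) = \frac{20}{15017}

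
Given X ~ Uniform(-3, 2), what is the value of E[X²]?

Using the identity E[X²] = Var(X) + (E[X])²:
E[X] = - \frac{1}{2}
Var(X) = \frac{25}{12}
E[X²] = \frac{25}{12} + (- \frac{1}{2})²
= \frac{7}{3}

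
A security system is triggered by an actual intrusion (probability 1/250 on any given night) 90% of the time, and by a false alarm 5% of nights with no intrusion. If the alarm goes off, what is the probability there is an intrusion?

Let D = the rare event, + = positive/flagged.
P(D) = 1/250
P(+|D) = 90/100 = 9/10
P(+|D') = 5/100 = 1/20
P(+) = P(+|D)P(D) + P(+|D')P(D')
     = \frac{9}{10} × \frac{1}{250} + \frac{1}{20} × \frac{249}{250}
     = \frac{267}{5000}
P(D|+) = P(+|D)P(D)/P(+) = \frac{6}{89}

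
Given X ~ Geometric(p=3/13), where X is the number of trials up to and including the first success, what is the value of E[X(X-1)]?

E[X(X-1)] = E[X² - X] = E[X²] - E[X]
E[X] = \frac{13}{3}
E[X²] = Var(X) + (E[X])² = \frac{130}{9} + (\frac{13}{3})² = \frac{299}{9}
E[X(X-1)] = \frac{299}{9} - \frac{13}{3} = \frac{260}{9}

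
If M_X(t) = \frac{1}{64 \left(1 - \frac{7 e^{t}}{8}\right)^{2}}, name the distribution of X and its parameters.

The MGF M(t) = \frac{1}{64 \left(1 - \frac{7 e^{t}}{8}\right)^{2}} is the standard form for the NegativeBinomial distribution.
Comparing with the known MGF formula identifies: NegBin(r=2, p=1/8), X = failures before r-th success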